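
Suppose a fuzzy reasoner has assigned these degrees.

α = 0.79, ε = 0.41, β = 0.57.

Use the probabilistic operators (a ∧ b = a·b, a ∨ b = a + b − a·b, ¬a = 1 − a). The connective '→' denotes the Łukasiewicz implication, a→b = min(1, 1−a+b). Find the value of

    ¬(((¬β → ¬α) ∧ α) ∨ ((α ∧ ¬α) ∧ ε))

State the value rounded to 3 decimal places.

¬β = 1 − 0.5700 = 0.4300
¬α = 1 − 0.7900 = 0.2100
¬β → ¬α  [Łukasiewicz: min(1, 1−a+b)] with a=0.4300, b=0.2100 → 0.7800
(¬β → ¬α) ∧ α = a·b on (0.7800, 0.7900) = 0.6162
¬α = 1 − 0.7900 = 0.2100
α ∧ ¬α = a·b on (0.7900, 0.2100) = 0.1659
(α ∧ ¬α) ∧ ε = a·b on (0.1659, 0.4100) = 0.0680
((¬β → ¬α) ∧ α) ∨ ((α ∧ ¬α) ∧ ε) = a + b − a·b on (0.6162, 0.0680) = 0.6423
¬(((¬β → ¬α) ∧ α) ∨ ((α ∧ ¬α) ∧ ε)) = 1 − 0.6423 = 0.3577

0.358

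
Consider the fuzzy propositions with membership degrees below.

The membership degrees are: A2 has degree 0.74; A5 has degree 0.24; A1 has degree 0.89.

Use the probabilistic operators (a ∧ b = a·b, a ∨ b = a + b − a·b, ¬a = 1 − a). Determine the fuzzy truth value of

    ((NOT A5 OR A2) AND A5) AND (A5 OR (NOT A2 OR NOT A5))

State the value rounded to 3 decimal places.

NOT A5 = 1 − 0.2400 = 0.7600
NOT A5 OR A2 = a + b − a·b on (0.7600, 0.7400) = 0.9376
(NOT A5 OR A2) AND A5 = a·b on (0.9376, 0.2400) = 0.2250
NOT A2 = 1 − 0.7400 = 0.2600
NOT A5 = 1 − 0.2400 = 0.7600
NOT A2 OR NOT A5 = a + b − a·b on (0.2600, 0.7600) = 0.8224
A5 OR (NOT A2 OR NOT A5) = a + b − a·b on (0.2400, 0.8224) = 0.8650
((NOT A5 OR A2) AND A5) AND (A5 OR (NOT A2 OR NOT A5)) = a·b on (0.2250, 0.8650) = 0.1947

0.195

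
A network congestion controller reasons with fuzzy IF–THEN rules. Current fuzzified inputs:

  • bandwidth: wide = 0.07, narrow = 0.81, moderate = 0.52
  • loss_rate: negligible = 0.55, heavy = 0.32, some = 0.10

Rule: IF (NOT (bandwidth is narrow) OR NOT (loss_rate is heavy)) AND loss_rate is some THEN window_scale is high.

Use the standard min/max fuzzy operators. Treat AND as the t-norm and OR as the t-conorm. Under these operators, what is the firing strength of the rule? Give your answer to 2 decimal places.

0.10

firing strength: (¬narrow=1−0.81=0.19 OR ¬heavy=1−0.32=0.68) = 0.68; AND[min(a, b)] with some=0.10 → w = 0.10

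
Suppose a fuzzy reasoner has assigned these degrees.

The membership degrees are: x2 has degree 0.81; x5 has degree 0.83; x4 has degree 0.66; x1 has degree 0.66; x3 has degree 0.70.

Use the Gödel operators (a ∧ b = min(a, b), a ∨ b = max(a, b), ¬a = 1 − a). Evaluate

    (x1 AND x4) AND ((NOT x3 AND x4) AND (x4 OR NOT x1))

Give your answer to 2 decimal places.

x1 AND x4 = min(a, b) on (0.66, 0.66) = 0.66
NOT x3 = 1 − 0.70 = 0.30
NOT x3 AND x4 = min(a, b) on (0.30, 0.66) = 0.30
NOT x1 = 1 − 0.66 = 0.34
x4 OR NOT x1 = max(a, b) on (0.66, 0.34) = 0.66
(NOT x3 AND x4) AND (x4 OR NOT x1) = min(a, b) on (0.30, 0.66) = 0.30
(x1 AND x4) AND ((NOT x3 AND x4) AND (x4 OR NOT x1)) = min(a, b) on (0.66, 0.30) = 0.30

0.30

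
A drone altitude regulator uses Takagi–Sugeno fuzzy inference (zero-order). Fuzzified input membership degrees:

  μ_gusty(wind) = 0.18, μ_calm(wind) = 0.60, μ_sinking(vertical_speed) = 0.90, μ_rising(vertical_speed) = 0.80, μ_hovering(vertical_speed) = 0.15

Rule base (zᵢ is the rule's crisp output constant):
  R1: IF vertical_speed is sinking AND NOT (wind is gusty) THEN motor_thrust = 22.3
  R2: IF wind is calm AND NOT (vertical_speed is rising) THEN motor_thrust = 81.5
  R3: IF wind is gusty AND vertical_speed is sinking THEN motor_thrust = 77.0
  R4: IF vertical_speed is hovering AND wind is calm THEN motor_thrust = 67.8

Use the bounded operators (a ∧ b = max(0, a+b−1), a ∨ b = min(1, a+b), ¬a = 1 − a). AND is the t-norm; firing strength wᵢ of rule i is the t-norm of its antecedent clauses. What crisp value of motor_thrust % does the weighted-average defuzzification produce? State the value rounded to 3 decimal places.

27.770

R1 (z=22.3): sinking=0.90, ¬gusty=1−0.18=0.82; AND[max(0, a+b−1)] → w = 0.72
R2 (z=81.5): calm=0.60, ¬rising=1−0.80=0.20; AND[max(0, a+b−1)] → w = 0.00
R3 (z=77.0): gusty=0.18, sinking=0.90; AND[max(0, a+b−1)] → w = 0.08
R4 (z=67.8): hovering=0.15, calm=0.60; AND[max(0, a+b−1)] → w = 0.00
Weighted average = (0.72·22.3 + 0.00·81.5 + 0.08·77.0 + 0.00·67.8) / (0.72 + 0.00 + 0.08 + 0.00)
  = 22.2160 / 0.8000 = 27.770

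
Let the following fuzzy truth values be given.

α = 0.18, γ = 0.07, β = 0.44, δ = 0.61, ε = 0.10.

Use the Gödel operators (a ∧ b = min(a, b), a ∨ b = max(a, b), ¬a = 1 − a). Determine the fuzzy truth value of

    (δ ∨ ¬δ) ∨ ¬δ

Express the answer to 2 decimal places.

0.61

¬δ = 1 − 0.61 = 0.39
δ ∨ ¬δ = max(a, b) on (0.61, 0.39) = 0.61
¬δ = 1 − 0.61 = 0.39
(δ ∨ ¬δ) ∨ ¬δ = max(a, b) on (0.61, 0.39) = 0.61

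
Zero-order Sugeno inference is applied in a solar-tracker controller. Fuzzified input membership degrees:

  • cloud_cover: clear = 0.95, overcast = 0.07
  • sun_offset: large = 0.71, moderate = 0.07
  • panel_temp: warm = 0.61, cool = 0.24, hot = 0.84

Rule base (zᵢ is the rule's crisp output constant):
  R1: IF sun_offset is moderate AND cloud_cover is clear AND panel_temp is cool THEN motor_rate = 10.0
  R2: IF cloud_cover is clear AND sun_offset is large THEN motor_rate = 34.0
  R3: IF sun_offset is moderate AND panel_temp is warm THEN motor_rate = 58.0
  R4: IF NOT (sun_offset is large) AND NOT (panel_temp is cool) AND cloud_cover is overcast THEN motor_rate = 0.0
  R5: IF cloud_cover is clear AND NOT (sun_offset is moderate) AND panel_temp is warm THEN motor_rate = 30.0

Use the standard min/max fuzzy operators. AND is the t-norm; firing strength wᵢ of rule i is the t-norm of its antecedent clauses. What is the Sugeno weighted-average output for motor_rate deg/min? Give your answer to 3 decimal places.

R1 (z=10.0): moderate=0.07, clear=0.95, cool=0.24; AND[min(a, b)] → w = 0.07
R2 (z=34.0): clear=0.95, large=0.71; AND[min(a, b)] → w = 0.71
R3 (z=58.0): moderate=0.07, warm=0.61; AND[min(a, b)] → w = 0.07
R4 (z=0.0): ¬large=1−0.71=0.29, ¬cool=1−0.24=0.76, overcast=0.07; AND[min(a, b)] → w = 0.07
R5 (z=30.0): clear=0.95, ¬moderate=1−0.07=0.93, warm=0.61; AND[min(a, b)] → w = 0.61
Weighted average = (0.07·10.0 + 0.71·34.0 + 0.07·58.0 + 0.07·0.0 + 0.61·30.0) / (0.07 + 0.71 + 0.07 + 0.07 + 0.61)
  = 47.2000 / 1.5300 = 30.850

30.850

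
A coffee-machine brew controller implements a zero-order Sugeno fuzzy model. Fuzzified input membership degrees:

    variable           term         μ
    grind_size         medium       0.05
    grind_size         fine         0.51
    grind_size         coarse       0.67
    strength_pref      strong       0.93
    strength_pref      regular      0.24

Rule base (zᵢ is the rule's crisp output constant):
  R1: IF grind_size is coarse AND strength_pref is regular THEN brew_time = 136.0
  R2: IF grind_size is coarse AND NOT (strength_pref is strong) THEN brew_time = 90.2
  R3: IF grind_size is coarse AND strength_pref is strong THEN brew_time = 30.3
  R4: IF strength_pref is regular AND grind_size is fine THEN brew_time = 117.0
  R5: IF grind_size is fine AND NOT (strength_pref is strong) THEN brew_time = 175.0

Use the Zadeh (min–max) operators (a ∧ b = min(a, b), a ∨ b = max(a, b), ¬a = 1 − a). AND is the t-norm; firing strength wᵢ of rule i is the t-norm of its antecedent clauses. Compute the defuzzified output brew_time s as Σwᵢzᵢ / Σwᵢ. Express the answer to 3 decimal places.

77.198

R1 (z=136.0): coarse=0.67, regular=0.24; AND[min(a, b)] → w = 0.24
R2 (z=90.2): coarse=0.67, ¬strong=1−0.93=0.07; AND[min(a, b)] → w = 0.07
R3 (z=30.3): coarse=0.67, strong=0.93; AND[min(a, b)] → w = 0.67
R4 (z=117.0): regular=0.24, fine=0.51; AND[min(a, b)] → w = 0.24
R5 (z=175.0): fine=0.51, ¬strong=1−0.93=0.07; AND[min(a, b)] → w = 0.07
Weighted average = (0.24·136.0 + 0.07·90.2 + 0.67·30.3 + 0.24·117.0 + 0.07·175.0) / (0.24 + 0.07 + 0.67 + 0.24 + 0.07)
  = 99.5850 / 1.2900 = 77.198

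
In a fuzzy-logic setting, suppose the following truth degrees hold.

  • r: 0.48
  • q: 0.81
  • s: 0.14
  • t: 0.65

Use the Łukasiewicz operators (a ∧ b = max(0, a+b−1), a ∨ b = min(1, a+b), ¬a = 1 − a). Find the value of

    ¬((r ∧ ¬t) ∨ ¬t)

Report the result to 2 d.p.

¬t = 1 − 0.65 = 0.35
r ∧ ¬t = max(0, a+b−1) on (0.48, 0.35) = 0.00
¬t = 1 − 0.65 = 0.35
(r ∧ ¬t) ∨ ¬t = min(1, a+b) on (0.00, 0.35) = 0.35
¬((r ∧ ¬t) ∨ ¬t) = 1 − 0.35 = 0.65

0.65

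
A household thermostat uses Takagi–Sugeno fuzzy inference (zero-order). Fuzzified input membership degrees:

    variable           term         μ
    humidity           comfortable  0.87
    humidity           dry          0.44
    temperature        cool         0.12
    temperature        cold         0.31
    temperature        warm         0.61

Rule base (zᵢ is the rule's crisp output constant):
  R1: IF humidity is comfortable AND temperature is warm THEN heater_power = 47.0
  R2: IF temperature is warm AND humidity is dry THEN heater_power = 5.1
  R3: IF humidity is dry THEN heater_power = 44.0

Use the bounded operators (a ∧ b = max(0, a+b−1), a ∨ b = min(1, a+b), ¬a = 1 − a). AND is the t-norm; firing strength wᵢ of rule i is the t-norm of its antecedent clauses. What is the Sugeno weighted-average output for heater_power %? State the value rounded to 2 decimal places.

43.48

R1 (z=47.0): comfortable=0.87, warm=0.61; AND[max(0, a+b−1)] → w = 0.48
R2 (z=5.1): warm=0.61, dry=0.44; AND[max(0, a+b−1)] → w = 0.05
R3 (z=44.0): dry=0.44 → w = 0.44
Weighted average = (0.48·47.0 + 0.05·5.1 + 0.44·44.0) / (0.48 + 0.05 + 0.44)
  = 42.1750 / 0.9700 = 43.48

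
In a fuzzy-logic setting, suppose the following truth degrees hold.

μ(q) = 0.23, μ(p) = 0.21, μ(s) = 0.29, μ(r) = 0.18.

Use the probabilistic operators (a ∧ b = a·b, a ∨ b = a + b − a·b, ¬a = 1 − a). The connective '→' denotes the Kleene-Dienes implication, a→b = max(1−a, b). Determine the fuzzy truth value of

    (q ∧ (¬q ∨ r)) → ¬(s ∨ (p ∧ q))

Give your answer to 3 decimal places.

¬q = 1 − 0.2300 = 0.7700
¬q ∨ r = a + b − a·b on (0.7700, 0.1800) = 0.8114
q ∧ (¬q ∨ r) = a·b on (0.2300, 0.8114) = 0.1866
p ∧ q = a·b on (0.2100, 0.2300) = 0.0483
s ∨ (p ∧ q) = a + b − a·b on (0.2900, 0.0483) = 0.3243
¬(s ∨ (p ∧ q)) = 1 − 0.3243 = 0.6757
(q ∧ (¬q ∨ r)) → ¬(s ∨ (p ∧ q))  [Kleene-Dienes: max(1−a, b)] with a=0.1866, b=0.6757 → 0.8134

0.813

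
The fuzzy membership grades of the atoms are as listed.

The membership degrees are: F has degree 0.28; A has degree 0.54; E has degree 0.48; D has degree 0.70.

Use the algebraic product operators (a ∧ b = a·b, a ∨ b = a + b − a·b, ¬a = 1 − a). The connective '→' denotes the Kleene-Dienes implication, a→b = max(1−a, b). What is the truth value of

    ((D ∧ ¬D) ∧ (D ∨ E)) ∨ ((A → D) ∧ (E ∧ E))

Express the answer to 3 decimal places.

¬D = 1 − 0.7000 = 0.3000
D ∧ ¬D = a·b on (0.7000, 0.3000) = 0.2100
D ∨ E = a + b − a·b on (0.7000, 0.4800) = 0.8440
(D ∧ ¬D) ∧ (D ∨ E) = a·b on (0.2100, 0.8440) = 0.1772
A → D  [Kleene-Dienes: max(1−a, b)] with a=0.5400, b=0.7000 → 0.7000
E ∧ E = a·b on (0.4800, 0.4800) = 0.2304
(A → D) ∧ (E ∧ E) = a·b on (0.7000, 0.2304) = 0.1613
((D ∧ ¬D) ∧ (D ∨ E)) ∨ ((A → D) ∧ (E ∧ E)) = a + b − a·b on (0.1772, 0.1613) = 0.3099

0.310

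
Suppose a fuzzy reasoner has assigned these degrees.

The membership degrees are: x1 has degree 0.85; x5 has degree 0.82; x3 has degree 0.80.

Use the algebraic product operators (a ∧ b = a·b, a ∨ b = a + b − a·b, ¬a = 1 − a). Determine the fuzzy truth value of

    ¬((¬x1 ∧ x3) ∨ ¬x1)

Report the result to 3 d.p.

¬x1 = 1 − 0.8500 = 0.1500
¬x1 ∧ x3 = a·b on (0.1500, 0.8000) = 0.1200
¬x1 = 1 − 0.8500 = 0.1500
(¬x1 ∧ x3) ∨ ¬x1 = a + b − a·b on (0.1200, 0.1500) = 0.2520
¬((¬x1 ∧ x3) ∨ ¬x1) = 1 − 0.2520 = 0.7480

0.748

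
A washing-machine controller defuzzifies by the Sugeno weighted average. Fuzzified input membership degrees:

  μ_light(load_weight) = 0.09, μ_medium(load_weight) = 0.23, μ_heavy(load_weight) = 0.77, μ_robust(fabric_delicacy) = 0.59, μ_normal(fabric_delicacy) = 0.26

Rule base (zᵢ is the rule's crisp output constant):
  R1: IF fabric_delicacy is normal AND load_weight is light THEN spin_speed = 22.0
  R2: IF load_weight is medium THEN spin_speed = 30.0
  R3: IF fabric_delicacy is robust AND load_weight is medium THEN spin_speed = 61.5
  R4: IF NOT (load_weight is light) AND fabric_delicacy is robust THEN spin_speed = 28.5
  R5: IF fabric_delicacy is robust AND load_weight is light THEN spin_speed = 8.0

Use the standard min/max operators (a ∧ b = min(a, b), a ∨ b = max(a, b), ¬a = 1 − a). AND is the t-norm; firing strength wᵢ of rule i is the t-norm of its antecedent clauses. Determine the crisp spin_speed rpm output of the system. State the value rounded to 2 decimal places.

32.98

R1 (z=22.0): normal=0.26, light=0.09; AND[min(a, b)] → w = 0.09
R2 (z=30.0): medium=0.23 → w = 0.23
R3 (z=61.5): robust=0.59, medium=0.23; AND[min(a, b)] → w = 0.23
R4 (z=28.5): ¬light=1−0.09=0.91, robust=0.59; AND[min(a, b)] → w = 0.59
R5 (z=8.0): robust=0.59, light=0.09; AND[min(a, b)] → w = 0.09
Weighted average = (0.09·22.0 + 0.23·30.0 + 0.23·61.5 + 0.59·28.5 + 0.09·8.0) / (0.09 + 0.23 + 0.23 + 0.59 + 0.09)
  = 40.5600 / 1.2300 = 32.98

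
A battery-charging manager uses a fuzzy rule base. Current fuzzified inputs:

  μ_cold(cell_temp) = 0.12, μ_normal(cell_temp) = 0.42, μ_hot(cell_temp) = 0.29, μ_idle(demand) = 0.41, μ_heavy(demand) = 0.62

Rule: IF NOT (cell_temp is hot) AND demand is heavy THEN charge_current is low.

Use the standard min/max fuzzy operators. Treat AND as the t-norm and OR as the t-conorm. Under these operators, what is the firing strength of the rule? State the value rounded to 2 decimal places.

firing strength: ¬hot=1−0.29=0.71, heavy=0.62; AND[min(a, b)] → w = 0.62

0.62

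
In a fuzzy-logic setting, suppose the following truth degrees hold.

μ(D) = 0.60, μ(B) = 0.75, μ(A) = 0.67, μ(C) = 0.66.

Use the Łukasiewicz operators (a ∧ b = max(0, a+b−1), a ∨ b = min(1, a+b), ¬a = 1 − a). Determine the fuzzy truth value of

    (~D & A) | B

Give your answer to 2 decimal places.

0.82

~D = 1 − 0.60 = 0.40
~D & A = max(0, a+b−1) on (0.40, 0.67) = 0.07
(~D & A) | B = min(1, a+b) on (0.07, 0.75) = 0.82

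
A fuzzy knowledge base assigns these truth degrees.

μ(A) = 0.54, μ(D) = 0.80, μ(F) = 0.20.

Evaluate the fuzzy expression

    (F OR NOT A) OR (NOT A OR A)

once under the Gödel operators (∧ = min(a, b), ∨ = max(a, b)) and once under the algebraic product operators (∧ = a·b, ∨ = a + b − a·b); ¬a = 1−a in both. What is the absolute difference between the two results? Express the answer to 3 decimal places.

Under Gödel:
  NOT A = 1 − 0.54 = 0.46
  F OR NOT A = max(a, b) on (0.20, 0.46) = 0.46
  NOT A = 1 − 0.54 = 0.46
  NOT A OR A = max(a, b) on (0.46, 0.54) = 0.54
  (F OR NOT A) OR (NOT A OR A) = max(a, b) on (0.46, 0.54) = 0.54
  → value = 0.5400
Under algebraic product:
  NOT A = 1 − 0.5400 = 0.4600
  F OR NOT A = a + b − a·b on (0.2000, 0.4600) = 0.5680
  NOT A = 1 − 0.5400 = 0.4600
  NOT A OR A = a + b − a·b on (0.4600, 0.5400) = 0.7516
  (F OR NOT A) OR (NOT A OR A) = a + b − a·b on (0.5680, 0.7516) = 0.8927
  → value = 0.8927
|0.5400 − 0.8927| = 0.353

0.353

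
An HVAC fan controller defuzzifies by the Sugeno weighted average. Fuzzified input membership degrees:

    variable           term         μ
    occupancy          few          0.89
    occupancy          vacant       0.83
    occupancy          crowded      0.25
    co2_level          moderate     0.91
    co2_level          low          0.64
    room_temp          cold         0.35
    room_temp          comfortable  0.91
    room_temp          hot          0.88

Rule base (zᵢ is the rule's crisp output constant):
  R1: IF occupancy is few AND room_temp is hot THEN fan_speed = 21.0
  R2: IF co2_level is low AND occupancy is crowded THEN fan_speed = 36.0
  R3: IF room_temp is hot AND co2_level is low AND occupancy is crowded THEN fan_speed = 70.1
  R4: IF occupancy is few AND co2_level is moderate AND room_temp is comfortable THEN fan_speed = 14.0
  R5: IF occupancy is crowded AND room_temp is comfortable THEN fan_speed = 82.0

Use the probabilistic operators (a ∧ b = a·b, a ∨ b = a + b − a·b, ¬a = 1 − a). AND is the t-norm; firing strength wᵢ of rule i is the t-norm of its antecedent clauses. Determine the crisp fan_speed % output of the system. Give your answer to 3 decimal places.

29.802

R1 (z=21.0): few=0.89, hot=0.88; AND[a·b] → w = 0.7832
R2 (z=36.0): low=0.64, crowded=0.25; AND[a·b] → w = 0.1600
R3 (z=70.1): hot=0.88, low=0.64, crowded=0.25; AND[a·b] → w = 0.1408
R4 (z=14.0): few=0.89, moderate=0.91, comfortable=0.91; AND[a·b] → w = 0.7370
R5 (z=82.0): crowded=0.25, comfortable=0.91; AND[a·b] → w = 0.2275
Weighted average = (0.7832·21.0 + 0.1600·36.0 + 0.1408·70.1 + 0.7370·14.0 + 0.2275·82.0) / (0.7832 + 0.1600 + 0.1408 + 0.7370 + 0.2275)
  = 61.0504 / 2.0485 = 29.802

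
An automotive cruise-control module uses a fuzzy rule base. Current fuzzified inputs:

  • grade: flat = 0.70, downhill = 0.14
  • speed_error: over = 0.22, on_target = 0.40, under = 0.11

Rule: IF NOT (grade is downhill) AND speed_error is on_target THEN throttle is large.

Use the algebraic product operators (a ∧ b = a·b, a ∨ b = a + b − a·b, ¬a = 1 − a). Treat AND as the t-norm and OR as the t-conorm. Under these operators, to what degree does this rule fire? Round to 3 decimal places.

firing strength: ¬downhill=1−0.14=0.86, on_target=0.40; AND[a·b] → w = 0.3440

0.344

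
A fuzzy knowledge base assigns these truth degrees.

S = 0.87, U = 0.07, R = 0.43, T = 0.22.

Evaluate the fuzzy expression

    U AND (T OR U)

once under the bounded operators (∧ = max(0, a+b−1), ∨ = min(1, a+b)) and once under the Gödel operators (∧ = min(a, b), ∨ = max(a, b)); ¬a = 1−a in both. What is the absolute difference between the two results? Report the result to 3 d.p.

0.070

Under bounded:
  T OR U = min(1, a+b) on (0.22, 0.07) = 0.29
  U AND (T OR U) = max(0, a+b−1) on (0.07, 0.29) = 0.00
  → value = 0.0000
Under Gödel:
  T OR U = max(a, b) on (0.22, 0.07) = 0.22
  U AND (T OR U) = min(a, b) on (0.07, 0.22) = 0.07
  → value = 0.0700
|0.0000 − 0.0700| = 0.070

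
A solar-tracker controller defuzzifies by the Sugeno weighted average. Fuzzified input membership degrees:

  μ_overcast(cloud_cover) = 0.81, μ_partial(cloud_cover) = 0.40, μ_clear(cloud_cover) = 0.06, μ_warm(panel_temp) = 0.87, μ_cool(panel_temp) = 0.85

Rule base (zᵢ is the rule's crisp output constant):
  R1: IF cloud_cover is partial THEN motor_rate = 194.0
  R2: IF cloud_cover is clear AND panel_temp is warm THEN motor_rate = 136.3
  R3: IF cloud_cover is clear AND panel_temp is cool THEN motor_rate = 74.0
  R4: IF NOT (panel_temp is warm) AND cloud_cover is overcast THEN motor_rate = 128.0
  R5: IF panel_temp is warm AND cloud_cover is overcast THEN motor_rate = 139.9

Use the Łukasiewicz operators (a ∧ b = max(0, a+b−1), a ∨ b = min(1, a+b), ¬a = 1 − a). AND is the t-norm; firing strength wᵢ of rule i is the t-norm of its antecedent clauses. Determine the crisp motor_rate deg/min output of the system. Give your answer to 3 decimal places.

R1 (z=194.0): partial=0.40 → w = 0.40
R2 (z=136.3): clear=0.06, warm=0.87; AND[max(0, a+b−1)] → w = 0.00
R3 (z=74.0): clear=0.06, cool=0.85; AND[max(0, a+b−1)] → w = 0.00
R4 (z=128.0): ¬warm=1−0.87=0.13, overcast=0.81; AND[max(0, a+b−1)] → w = 0.00
R5 (z=139.9): warm=0.87, overcast=0.81; AND[max(0, a+b−1)] → w = 0.68
Weighted average = (0.40·194.0 + 0.00·136.3 + 0.00·74.0 + 0.00·128.0 + 0.68·139.9) / (0.40 + 0.00 + 0.00 + 0.00 + 0.68)
  = 172.7320 / 1.0800 = 159.937

159.937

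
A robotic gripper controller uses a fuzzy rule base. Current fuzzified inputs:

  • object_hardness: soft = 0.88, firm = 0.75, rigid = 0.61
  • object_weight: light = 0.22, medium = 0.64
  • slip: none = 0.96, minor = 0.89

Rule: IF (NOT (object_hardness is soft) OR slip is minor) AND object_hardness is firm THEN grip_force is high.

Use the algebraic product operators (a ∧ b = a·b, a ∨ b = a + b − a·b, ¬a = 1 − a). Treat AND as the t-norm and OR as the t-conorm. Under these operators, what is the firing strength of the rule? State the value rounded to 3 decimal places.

firing strength: (¬soft=1−0.88=0.12 OR minor=0.89) = 0.9032; AND[a·b] with firm=0.75 → w = 0.6774

0.677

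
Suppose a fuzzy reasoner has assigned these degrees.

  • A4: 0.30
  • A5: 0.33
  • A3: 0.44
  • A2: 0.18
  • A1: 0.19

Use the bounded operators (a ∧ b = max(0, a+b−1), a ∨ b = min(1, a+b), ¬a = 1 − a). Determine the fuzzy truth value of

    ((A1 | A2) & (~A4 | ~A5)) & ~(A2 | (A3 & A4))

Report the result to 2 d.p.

0.19

A1 | A2 = min(1, a+b) on (0.19, 0.18) = 0.37
~A4 = 1 − 0.30 = 0.70
~A5 = 1 − 0.33 = 0.67
~A4 | ~A5 = min(1, a+b) on (0.70, 0.67) = 1.00
(A1 | A2) & (~A4 | ~A5) = max(0, a+b−1) on (0.37, 1.00) = 0.37
A3 & A4 = max(0, a+b−1) on (0.44, 0.30) = 0.00
A2 | (A3 & A4) = min(1, a+b) on (0.18, 0.00) = 0.18
~(A2 | (A3 & A4)) = 1 − 0.18 = 0.82
((A1 | A2) & (~A4 | ~A5)) & ~(A2 | (A3 & A4)) = max(0, a+b−1) on (0.37, 0.82) = 0.19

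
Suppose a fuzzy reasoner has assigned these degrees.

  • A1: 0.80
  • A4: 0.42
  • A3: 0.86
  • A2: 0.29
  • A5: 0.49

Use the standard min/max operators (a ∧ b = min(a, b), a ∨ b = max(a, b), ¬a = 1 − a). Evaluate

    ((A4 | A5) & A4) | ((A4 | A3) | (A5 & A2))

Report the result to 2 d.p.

0.86

A4 | A5 = max(a, b) on (0.42, 0.49) = 0.49
(A4 | A5) & A4 = min(a, b) on (0.49, 0.42) = 0.42
A4 | A3 = max(a, b) on (0.42, 0.86) = 0.86
A5 & A2 = min(a, b) on (0.49, 0.29) = 0.29
(A4 | A3) | (A5 & A2) = max(a, b) on (0.86, 0.29) = 0.86
((A4 | A5) & A4) | ((A4 | A3) | (A5 & A2)) = max(a, b) on (0.42, 0.86) = 0.86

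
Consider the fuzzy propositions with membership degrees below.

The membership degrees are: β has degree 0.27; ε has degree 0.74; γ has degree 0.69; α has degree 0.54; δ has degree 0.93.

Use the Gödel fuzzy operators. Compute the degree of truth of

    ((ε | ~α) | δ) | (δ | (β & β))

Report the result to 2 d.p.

0.93

~α = 1 − 0.54 = 0.46
ε | ~α = max(a, b) on (0.74, 0.46) = 0.74
(ε | ~α) | δ = max(a, b) on (0.74, 0.93) = 0.93
β & β = min(a, b) on (0.27, 0.27) = 0.27
δ | (β & β) = max(a, b) on (0.93, 0.27) = 0.93
((ε | ~α) | δ) | (δ | (β & β)) = max(a, b) on (0.93, 0.93) = 0.93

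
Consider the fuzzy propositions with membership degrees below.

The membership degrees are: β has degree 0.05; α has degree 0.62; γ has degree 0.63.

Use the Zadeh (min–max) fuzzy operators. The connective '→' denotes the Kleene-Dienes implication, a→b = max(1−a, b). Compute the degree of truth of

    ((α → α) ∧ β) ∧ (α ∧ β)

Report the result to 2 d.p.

0.05

α → α  [Kleene-Dienes: max(1−a, b)] with a=0.62, b=0.62 → 0.62
(α → α) ∧ β = min(a, b) on (0.62, 0.05) = 0.05
α ∧ β = min(a, b) on (0.62, 0.05) = 0.05
((α → α) ∧ β) ∧ (α ∧ β) = min(a, b) on (0.05, 0.05) = 0.05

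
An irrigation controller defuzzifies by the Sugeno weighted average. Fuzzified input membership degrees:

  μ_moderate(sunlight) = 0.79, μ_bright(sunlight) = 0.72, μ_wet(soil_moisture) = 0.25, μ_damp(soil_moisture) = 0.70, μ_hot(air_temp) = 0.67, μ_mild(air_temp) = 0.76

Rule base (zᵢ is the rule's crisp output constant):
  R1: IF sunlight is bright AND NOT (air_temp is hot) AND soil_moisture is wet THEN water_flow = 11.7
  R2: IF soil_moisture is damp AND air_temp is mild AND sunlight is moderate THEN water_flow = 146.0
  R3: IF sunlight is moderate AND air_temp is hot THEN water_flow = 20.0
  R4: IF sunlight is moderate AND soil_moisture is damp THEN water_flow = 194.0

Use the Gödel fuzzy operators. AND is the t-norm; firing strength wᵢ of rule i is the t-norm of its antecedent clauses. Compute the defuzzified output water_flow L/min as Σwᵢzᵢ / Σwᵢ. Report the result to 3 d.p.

R1 (z=11.7): bright=0.72, ¬hot=1−0.67=0.33, wet=0.25; AND[min(a, b)] → w = 0.25
R2 (z=146.0): damp=0.70, mild=0.76, moderate=0.79; AND[min(a, b)] → w = 0.70
R3 (z=20.0): moderate=0.79, hot=0.67; AND[min(a, b)] → w = 0.67
R4 (z=194.0): moderate=0.79, damp=0.70; AND[min(a, b)] → w = 0.70
Weighted average = (0.25·11.7 + 0.70·146.0 + 0.67·20.0 + 0.70·194.0) / (0.25 + 0.70 + 0.67 + 0.70)
  = 254.3250 / 2.3200 = 109.623

109.623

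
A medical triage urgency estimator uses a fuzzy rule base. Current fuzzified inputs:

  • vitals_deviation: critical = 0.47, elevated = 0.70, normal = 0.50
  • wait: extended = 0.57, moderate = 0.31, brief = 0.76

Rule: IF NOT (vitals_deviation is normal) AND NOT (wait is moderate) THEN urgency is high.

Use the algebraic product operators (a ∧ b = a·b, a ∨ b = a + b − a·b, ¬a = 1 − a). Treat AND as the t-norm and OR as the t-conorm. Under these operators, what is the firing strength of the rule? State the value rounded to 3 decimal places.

firing strength: ¬normal=1−0.50=0.50, ¬moderate=1−0.31=0.69; AND[a·b] → w = 0.3450

0.345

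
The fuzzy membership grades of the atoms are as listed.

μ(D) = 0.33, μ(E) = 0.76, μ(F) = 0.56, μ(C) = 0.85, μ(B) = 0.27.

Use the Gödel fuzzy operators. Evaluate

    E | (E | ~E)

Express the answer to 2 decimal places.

~E = 1 − 0.76 = 0.24
E | ~E = max(a, b) on (0.76, 0.24) = 0.76
E | (E | ~E) = max(a, b) on (0.76, 0.76) = 0.76

0.76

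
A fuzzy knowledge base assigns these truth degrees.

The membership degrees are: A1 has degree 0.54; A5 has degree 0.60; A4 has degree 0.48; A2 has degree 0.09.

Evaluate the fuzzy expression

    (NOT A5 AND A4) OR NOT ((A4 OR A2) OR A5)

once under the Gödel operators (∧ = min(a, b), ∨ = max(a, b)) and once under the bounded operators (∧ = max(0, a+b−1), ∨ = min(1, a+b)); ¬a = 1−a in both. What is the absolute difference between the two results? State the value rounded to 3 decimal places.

Under Gödel:
  NOT A5 = 1 − 0.60 = 0.40
  NOT A5 AND A4 = min(a, b) on (0.40, 0.48) = 0.40
  A4 OR A2 = max(a, b) on (0.48, 0.09) = 0.48
  (A4 OR A2) OR A5 = max(a, b) on (0.48, 0.60) = 0.60
  NOT ((A4 OR A2) OR A5) = 1 − 0.60 = 0.40
  (NOT A5 AND A4) OR NOT ((A4 OR A2) OR A5) = max(a, b) on (0.40, 0.40) = 0.40
  → value = 0.4000
Under bounded:
  NOT A5 = 1 − 0.60 = 0.40
  NOT A5 AND A4 = max(0, a+b−1) on (0.40, 0.48) = 0.00
  A4 OR A2 = min(1, a+b) on (0.48, 0.09) = 0.57
  (A4 OR A2) OR A5 = min(1, a+b) on (0.57, 0.60) = 1.00
  NOT ((A4 OR A2) OR A5) = 1 − 1.00 = 0.00
  (NOT A5 AND A4) OR NOT ((A4 OR A2) OR A5) = min(1, a+b) on (0.00, 0.00) = 0.00
  → value = 0.0000
|0.4000 − 0.0000| = 0.400

0.400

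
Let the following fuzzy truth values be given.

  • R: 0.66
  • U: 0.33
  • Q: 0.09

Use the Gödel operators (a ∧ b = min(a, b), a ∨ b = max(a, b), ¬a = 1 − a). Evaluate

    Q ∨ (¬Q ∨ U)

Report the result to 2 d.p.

0.91

¬Q = 1 − 0.09 = 0.91
¬Q ∨ U = max(a, b) on (0.91, 0.33) = 0.91
Q ∨ (¬Q ∨ U) = max(a, b) on (0.09, 0.91) = 0.91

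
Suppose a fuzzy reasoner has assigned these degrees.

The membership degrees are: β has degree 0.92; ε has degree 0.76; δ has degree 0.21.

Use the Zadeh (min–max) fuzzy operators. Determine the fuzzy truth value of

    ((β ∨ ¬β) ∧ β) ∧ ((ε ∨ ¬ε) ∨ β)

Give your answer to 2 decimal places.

0.92

¬β = 1 − 0.92 = 0.08
β ∨ ¬β = max(a, b) on (0.92, 0.08) = 0.92
(β ∨ ¬β) ∧ β = min(a, b) on (0.92, 0.92) = 0.92
¬ε = 1 − 0.76 = 0.24
ε ∨ ¬ε = max(a, b) on (0.76, 0.24) = 0.76
(ε ∨ ¬ε) ∨ β = max(a, b) on (0.76, 0.92) = 0.92
((β ∨ ¬β) ∧ β) ∧ ((ε ∨ ¬ε) ∨ β) = min(a, b) on (0.92, 0.92) = 0.92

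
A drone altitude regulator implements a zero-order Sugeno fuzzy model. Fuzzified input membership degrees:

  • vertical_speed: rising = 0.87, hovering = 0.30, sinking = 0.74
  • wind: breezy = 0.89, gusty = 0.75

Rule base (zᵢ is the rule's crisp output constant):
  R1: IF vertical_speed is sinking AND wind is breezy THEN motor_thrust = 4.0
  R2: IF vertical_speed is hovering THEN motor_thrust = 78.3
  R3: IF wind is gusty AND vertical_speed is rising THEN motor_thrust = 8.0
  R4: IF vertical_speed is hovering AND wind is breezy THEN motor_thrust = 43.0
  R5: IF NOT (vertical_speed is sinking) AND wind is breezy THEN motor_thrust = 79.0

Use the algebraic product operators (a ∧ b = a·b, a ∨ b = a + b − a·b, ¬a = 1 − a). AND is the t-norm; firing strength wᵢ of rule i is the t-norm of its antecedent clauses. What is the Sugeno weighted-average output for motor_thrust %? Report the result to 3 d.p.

28.967

R1 (z=4.0): sinking=0.74, breezy=0.89; AND[a·b] → w = 0.6586
R2 (z=78.3): hovering=0.30 → w = 0.3000
R3 (z=8.0): gusty=0.75, rising=0.87; AND[a·b] → w = 0.6525
R4 (z=43.0): hovering=0.30, breezy=0.89; AND[a·b] → w = 0.2670
R5 (z=79.0): ¬sinking=1−0.74=0.26, breezy=0.89; AND[a·b] → w = 0.2314
Weighted average = (0.6586·4.0 + 0.3000·78.3 + 0.6525·8.0 + 0.2670·43.0 + 0.2314·79.0) / (0.6586 + 0.3000 + 0.6525 + 0.2670 + 0.2314)
  = 61.1060 / 2.1095 = 28.967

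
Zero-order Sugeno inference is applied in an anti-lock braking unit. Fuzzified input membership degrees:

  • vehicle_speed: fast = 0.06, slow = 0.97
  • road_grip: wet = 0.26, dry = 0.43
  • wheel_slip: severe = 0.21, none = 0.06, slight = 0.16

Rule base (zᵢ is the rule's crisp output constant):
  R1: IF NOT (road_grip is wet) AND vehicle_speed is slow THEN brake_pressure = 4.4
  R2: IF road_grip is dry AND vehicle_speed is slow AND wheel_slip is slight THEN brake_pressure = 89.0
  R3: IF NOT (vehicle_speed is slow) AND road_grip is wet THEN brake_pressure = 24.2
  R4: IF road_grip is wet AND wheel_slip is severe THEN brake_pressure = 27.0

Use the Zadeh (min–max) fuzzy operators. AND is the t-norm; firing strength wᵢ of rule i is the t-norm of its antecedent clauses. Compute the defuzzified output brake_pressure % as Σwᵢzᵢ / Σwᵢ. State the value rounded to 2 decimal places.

20.96

R1 (z=4.4): ¬wet=1−0.26=0.74, slow=0.97; AND[min(a, b)] → w = 0.74
R2 (z=89.0): dry=0.43, slow=0.97, slight=0.16; AND[min(a, b)] → w = 0.16
R3 (z=24.2): ¬slow=1−0.97=0.03, wet=0.26; AND[min(a, b)] → w = 0.03
R4 (z=27.0): wet=0.26, severe=0.21; AND[min(a, b)] → w = 0.21
Weighted average = (0.74·4.4 + 0.16·89.0 + 0.03·24.2 + 0.21·27.0) / (0.74 + 0.16 + 0.03 + 0.21)
  = 23.8920 / 1.1400 = 20.96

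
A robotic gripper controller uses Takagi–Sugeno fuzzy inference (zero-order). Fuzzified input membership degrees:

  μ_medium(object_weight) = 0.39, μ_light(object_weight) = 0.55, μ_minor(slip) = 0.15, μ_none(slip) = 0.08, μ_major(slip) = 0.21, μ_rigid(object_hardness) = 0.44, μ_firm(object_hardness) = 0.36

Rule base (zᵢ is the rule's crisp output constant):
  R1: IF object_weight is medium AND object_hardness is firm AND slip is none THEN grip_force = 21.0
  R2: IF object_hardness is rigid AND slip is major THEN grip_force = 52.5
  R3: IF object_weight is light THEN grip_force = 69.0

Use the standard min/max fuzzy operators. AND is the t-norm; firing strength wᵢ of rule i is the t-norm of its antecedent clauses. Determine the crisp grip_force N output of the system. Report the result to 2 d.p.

R1 (z=21.0): medium=0.39, firm=0.36, none=0.08; AND[min(a, b)] → w = 0.08
R2 (z=52.5): rigid=0.44, major=0.21; AND[min(a, b)] → w = 0.21
R3 (z=69.0): light=0.55 → w = 0.55
Weighted average = (0.08·21.0 + 0.21·52.5 + 0.55·69.0) / (0.08 + 0.21 + 0.55)
  = 50.6550 / 0.8400 = 60.30

60.30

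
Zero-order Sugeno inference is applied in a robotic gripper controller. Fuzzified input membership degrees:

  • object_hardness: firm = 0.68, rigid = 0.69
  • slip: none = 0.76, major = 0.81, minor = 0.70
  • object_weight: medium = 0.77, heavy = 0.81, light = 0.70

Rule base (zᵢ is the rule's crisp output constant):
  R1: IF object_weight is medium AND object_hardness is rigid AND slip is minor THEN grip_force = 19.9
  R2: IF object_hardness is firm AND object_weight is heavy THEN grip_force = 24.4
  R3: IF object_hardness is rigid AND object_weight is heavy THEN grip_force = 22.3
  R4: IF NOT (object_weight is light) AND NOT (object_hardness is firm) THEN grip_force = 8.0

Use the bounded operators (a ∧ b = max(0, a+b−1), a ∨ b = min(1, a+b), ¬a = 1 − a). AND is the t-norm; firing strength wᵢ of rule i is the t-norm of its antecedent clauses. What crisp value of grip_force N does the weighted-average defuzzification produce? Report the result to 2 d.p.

R1 (z=19.9): medium=0.77, rigid=0.69, minor=0.70; AND[max(0, a+b−1)] → w = 0.16
R2 (z=24.4): firm=0.68, heavy=0.81; AND[max(0, a+b−1)] → w = 0.49
R3 (z=22.3): rigid=0.69, heavy=0.81; AND[max(0, a+b−1)] → w = 0.50
R4 (z=8.0): ¬light=1−0.70=0.30, ¬firm=1−0.68=0.32; AND[max(0, a+b−1)] → w = 0.00
Weighted average = (0.16·19.9 + 0.49·24.4 + 0.50·22.3 + 0.00·8.0) / (0.16 + 0.49 + 0.50 + 0.00)
  = 26.2900 / 1.1500 = 22.86

22.86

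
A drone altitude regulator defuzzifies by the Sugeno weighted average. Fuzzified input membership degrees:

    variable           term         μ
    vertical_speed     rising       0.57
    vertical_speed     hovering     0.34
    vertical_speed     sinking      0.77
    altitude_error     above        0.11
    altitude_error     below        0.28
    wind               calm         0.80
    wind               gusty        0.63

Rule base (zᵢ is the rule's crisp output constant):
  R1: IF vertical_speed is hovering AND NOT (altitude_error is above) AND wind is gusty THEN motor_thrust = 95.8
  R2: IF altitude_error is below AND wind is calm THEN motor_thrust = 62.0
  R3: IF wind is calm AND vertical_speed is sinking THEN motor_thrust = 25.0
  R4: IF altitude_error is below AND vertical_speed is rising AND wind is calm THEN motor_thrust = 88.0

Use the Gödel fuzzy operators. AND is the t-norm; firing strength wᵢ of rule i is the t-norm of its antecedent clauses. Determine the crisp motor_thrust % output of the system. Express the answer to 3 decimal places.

R1 (z=95.8): hovering=0.34, ¬above=1−0.11=0.89, gusty=0.63; AND[min(a, b)] → w = 0.34
R2 (z=62.0): below=0.28, calm=0.80; AND[min(a, b)] → w = 0.28
R3 (z=25.0): calm=0.80, sinking=0.77; AND[min(a, b)] → w = 0.77
R4 (z=88.0): below=0.28, rising=0.57, calm=0.80; AND[min(a, b)] → w = 0.28
Weighted average = (0.34·95.8 + 0.28·62.0 + 0.77·25.0 + 0.28·88.0) / (0.34 + 0.28 + 0.77 + 0.28)
  = 93.8220 / 1.6700 = 56.181

56.181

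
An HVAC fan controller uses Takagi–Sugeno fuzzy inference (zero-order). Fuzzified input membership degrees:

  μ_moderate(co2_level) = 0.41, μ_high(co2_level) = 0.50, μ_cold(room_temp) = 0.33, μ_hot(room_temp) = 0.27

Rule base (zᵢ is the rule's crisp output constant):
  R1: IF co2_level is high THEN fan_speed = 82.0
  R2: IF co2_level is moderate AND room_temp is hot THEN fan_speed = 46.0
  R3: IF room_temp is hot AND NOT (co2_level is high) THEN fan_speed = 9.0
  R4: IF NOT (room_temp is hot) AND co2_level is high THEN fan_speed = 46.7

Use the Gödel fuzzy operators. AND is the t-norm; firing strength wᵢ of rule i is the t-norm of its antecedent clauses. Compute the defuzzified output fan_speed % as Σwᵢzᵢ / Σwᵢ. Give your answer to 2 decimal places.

51.43

R1 (z=82.0): high=0.50 → w = 0.50
R2 (z=46.0): moderate=0.41, hot=0.27; AND[min(a, b)] → w = 0.27
R3 (z=9.0): hot=0.27, ¬high=1−0.50=0.50; AND[min(a, b)] → w = 0.27
R4 (z=46.7): ¬hot=1−0.27=0.73, high=0.50; AND[min(a, b)] → w = 0.50
Weighted average = (0.50·82.0 + 0.27·46.0 + 0.27·9.0 + 0.50·46.7) / (0.50 + 0.27 + 0.27 + 0.50)
  = 79.2000 / 1.5400 = 51.43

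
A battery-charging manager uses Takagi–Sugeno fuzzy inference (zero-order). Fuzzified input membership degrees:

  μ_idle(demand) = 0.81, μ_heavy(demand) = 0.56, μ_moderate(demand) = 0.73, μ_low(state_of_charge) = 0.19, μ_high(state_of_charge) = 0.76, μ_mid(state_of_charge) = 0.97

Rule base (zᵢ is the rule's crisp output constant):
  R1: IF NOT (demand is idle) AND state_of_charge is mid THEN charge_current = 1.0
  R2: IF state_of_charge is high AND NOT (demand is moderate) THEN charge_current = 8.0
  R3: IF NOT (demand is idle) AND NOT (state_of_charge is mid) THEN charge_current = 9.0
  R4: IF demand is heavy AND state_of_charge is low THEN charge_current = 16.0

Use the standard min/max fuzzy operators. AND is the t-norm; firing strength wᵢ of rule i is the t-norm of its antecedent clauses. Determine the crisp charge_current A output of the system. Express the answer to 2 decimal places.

8.32

R1 (z=1.0): ¬idle=1−0.81=0.19, mid=0.97; AND[min(a, b)] → w = 0.19
R2 (z=8.0): high=0.76, ¬moderate=1−0.73=0.27; AND[min(a, b)] → w = 0.27
R3 (z=9.0): ¬idle=1−0.81=0.19, ¬mid=1−0.97=0.03; AND[min(a, b)] → w = 0.03
R4 (z=16.0): heavy=0.56, low=0.19; AND[min(a, b)] → w = 0.19
Weighted average = (0.19·1.0 + 0.27·8.0 + 0.03·9.0 + 0.19·16.0) / (0.19 + 0.27 + 0.03 + 0.19)
  = 5.6600 / 0.6800 = 8.32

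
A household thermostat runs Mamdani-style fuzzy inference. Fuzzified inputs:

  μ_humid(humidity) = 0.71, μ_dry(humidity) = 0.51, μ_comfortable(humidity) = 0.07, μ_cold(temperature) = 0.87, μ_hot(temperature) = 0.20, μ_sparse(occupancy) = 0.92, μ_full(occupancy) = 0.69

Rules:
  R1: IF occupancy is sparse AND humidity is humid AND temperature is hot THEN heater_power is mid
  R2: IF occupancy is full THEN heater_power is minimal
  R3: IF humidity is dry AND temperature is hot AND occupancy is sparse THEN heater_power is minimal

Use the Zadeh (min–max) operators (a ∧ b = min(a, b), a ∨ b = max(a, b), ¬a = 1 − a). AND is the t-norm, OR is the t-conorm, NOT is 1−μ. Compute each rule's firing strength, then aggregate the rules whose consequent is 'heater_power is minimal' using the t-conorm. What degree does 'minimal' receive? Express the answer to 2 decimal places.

R1: sparse=0.92, humid=0.71, hot=0.20; AND[min(a, b)] → w = 0.20
R2: full=0.69 → w = 0.69
R3: dry=0.51, hot=0.20, sparse=0.92; AND[min(a, b)] → w = 0.20
Rules with consequent 'minimal': {R2, R3} → strengths 0.69, 0.20
Aggregate via t-conorm [max(a, b)]: 0.69

0.69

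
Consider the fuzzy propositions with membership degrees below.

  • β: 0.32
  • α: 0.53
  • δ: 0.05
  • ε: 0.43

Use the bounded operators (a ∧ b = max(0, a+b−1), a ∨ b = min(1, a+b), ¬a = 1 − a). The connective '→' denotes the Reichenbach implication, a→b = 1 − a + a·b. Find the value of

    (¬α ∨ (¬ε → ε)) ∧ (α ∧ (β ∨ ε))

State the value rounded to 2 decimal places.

¬α = 1 − 0.53 = 0.47
¬ε = 1 − 0.43 = 0.57
¬ε → ε  [Reichenbach: 1 − a + a·b] with a=0.57, b=0.43 → 0.68
¬α ∨ (¬ε → ε) = min(1, a+b) on (0.47, 0.68) = 1.00
β ∨ ε = min(1, a+b) on (0.32, 0.43) = 0.75
α ∧ (β ∨ ε) = max(0, a+b−1) on (0.53, 0.75) = 0.28
(¬α ∨ (¬ε → ε)) ∧ (α ∧ (β ∨ ε)) = max(0, a+b−1) on (1.00, 0.28) = 0.28

0.28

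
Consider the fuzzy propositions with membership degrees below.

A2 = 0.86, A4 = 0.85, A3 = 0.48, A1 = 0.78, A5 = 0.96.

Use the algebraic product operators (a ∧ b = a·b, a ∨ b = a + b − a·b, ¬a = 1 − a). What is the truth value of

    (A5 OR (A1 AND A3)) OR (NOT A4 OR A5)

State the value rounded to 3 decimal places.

0.999

A1 AND A3 = a·b on (0.7800, 0.4800) = 0.3744
A5 OR (A1 AND A3) = a + b − a·b on (0.9600, 0.3744) = 0.9750
NOT A4 = 1 − 0.8500 = 0.1500
NOT A4 OR A5 = a + b − a·b on (0.1500, 0.9600) = 0.9660
(A5 OR (A1 AND A3)) OR (NOT A4 OR A5) = a + b − a·b on (0.9750, 0.9660) = 0.9991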